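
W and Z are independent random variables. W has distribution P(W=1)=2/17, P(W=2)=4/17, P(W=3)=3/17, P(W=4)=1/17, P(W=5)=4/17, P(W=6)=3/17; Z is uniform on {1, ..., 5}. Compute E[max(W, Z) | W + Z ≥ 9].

P(W + Z ≥ 9) = 18/85.
Summing max(W,Z)·P(x,y) over outcomes with W + Z ≥ 9 gives 99/85.
E[max(W, Z) | W + Z ≥ 9] = (99/85) / (18/85) = 11/2.

11/2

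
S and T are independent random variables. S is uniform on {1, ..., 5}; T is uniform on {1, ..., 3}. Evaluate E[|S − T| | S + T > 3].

7/4

P(S + T > 3) = 4/5.
Summing |S−T|·P(x,y) over outcomes with S + T > 3 gives 7/5.
E[|S − T| | S + T > 3] = (7/5) / (4/5) = 7/4.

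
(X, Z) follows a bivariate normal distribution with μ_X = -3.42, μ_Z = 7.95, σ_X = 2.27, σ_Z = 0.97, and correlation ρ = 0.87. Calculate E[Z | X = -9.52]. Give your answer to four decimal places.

E[Z | X=x] = μ_Z + ρ(σ_Z/σ_X)(x − μ_X) for jointly normal variables.
E[Z | X=-9.52] = 7.95 + (0.87)·(0.97/2.27)·(-9.52 − (-3.42)) = 7.95 + (0.37176)·(-6.1) = 5.6823.

5.6823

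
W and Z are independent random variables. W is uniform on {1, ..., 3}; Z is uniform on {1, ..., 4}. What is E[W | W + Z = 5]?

2

P(W + Z = 5) = 1/4.
Summing W·P(x,y) over outcomes with W + Z = 5 gives 1/2.
E[W | W + Z = 5] = (1/2) / (1/4) = 2.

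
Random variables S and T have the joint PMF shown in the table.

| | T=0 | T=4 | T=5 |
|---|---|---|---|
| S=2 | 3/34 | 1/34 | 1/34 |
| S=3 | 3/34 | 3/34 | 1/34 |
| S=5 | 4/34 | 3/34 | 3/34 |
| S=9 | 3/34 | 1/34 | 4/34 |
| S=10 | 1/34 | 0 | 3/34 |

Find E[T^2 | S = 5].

123/10

P(S = 5) = 5/17.
Σ T^2·P over the event = 0·(4/34) + 16·(3/34) + 25·(3/34) = 123/34.
E[T^2 | S = 5] = (123/34) / (5/17) = 123/10.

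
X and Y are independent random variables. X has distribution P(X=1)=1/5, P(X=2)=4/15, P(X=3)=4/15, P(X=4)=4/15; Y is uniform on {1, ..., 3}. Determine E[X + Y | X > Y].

5

P(X > Y) = 8/15.
Summing (X+Y)·P(x,y) over outcomes with X > Y gives 8/3.
E[X + Y | X > Y] = (8/3) / (8/15) = 5.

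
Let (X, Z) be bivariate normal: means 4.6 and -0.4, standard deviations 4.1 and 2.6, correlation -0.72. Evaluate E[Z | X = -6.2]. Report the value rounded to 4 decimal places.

E[Z | X=x] = μ_Z + ρ(σ_Z/σ_X)(x − μ_X) for jointly normal variables.
E[Z | X=-6.2] = -0.4 + (-0.72)·(2.6/4.1)·(-6.2 − (4.6)) = -0.4 + (-0.456585)·(-10.8) = 4.5311.

4.5311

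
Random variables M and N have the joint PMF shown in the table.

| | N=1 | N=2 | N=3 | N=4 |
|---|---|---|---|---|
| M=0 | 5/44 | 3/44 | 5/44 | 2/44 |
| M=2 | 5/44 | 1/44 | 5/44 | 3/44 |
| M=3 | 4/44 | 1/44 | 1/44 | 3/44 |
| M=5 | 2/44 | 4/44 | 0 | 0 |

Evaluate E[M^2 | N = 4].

39/8

P(N = 4) = 2/11.
Σ M^2·P over the event = 0·(2/44) + 4·(3/44) + 9·(3/44) = 39/44.
E[M^2 | N = 4] = (39/44) / (2/11) = 39/8.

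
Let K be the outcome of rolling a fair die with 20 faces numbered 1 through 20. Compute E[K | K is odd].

Given K is odd, K is equally likely to be any of {1, 3, 5, 7, 9, 11, 13, 15, 17, 19}.
E[K | K is odd] = (1 + 3 + 5 + 7 + 9 + 11 + 13 + 15 + 17 + 19) / 10 = 10.

10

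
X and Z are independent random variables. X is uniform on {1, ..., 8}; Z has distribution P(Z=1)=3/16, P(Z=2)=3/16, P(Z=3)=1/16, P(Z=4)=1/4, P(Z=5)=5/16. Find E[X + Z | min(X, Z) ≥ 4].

95/9

P(min(X, Z) ≥ 4) = 45/128.
Summing (X+Z)·P(x,y) over outcomes with min(X, Z) ≥ 4 gives 475/128.
E[X + Z | min(X, Z) ≥ 4] = (475/128) / (45/128) = 95/9.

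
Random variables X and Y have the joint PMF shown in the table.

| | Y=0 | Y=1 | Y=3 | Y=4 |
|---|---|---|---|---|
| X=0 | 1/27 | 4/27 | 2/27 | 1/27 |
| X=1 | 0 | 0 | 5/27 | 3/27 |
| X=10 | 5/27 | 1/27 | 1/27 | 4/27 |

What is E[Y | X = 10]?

P(X = 10) = 11/27.
Σ Y·P over the event = 0·(5/27) + 1·(1/27) + 3·(1/27) + 4·(4/27) = 20/27.
E[Y | X = 10] = (20/27) / (11/27) = 20/11.

20/11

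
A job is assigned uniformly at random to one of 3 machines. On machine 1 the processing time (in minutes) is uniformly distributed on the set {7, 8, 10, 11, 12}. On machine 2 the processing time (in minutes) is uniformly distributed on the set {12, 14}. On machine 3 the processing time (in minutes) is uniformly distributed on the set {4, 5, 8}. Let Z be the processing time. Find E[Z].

E[Z | machine 1] = (7+8+10+11+12)/5 = 48/5.
E[Z | machine 2] = (12+14)/2 = 13.
E[Z | machine 3] = (4+5+8)/3 = 17/3.
E[Z] = (1/3)·(48/5) + (1/3)·(13) + (1/3)·(17/3) = 424/45.

424/45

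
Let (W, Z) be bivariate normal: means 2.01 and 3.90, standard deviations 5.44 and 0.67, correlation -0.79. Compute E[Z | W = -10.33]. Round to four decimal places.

5.1007

For a bivariate normal, E[Z | W=x] = μ_Z + ρ·(σ_Z/σ_W)·(x − μ_W).
E[Z | W=-10.33] = 3.90 + (-0.79)·(0.67/5.44)·(-10.33 − (2.01)) = 3.90 + (-0.097298)·(-12.34) = 5.1007.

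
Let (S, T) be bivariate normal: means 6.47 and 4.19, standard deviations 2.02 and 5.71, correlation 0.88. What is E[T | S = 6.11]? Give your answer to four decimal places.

E[T | S=x] = μ_T + ρ(σ_T/σ_S)(x − μ_S) for jointly normal variables.
E[T | S=6.11] = 4.19 + (0.88)·(5.71/2.02)·(6.11 − (6.47)) = 4.19 + (2.4875)·(-0.36) = 3.2945.

3.2945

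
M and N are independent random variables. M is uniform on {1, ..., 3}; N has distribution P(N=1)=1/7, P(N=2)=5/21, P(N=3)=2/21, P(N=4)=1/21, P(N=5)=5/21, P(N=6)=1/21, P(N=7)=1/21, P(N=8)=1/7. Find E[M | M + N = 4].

P(M + N = 4) = 10/63.
Summing M·P(x,y) over outcomes with M + N = 4 gives 1/3.
E[M | M + N = 4] = (1/3) / (10/63) = 21/10.

21/10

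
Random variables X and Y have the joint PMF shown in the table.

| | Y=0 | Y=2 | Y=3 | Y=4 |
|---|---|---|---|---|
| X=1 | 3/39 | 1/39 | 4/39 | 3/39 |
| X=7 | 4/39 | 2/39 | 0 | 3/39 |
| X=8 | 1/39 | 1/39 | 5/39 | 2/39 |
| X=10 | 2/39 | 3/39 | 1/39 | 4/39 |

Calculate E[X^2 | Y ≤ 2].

926/17

P(Y ≤ 2) = 17/39.
Σ X^2·P over the event = 1·(3/39) + 1·(1/39) + 49·(4/39) + 49·(2/39) + 64·(1/39) + 64·(1/39) + 100·(2/39) + 100·(3/39) = 926/39.
E[X^2 | Y ≤ 2] = (926/39) / (17/39) = 926/17.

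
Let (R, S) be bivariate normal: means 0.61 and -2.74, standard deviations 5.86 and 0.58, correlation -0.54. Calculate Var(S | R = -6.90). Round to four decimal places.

For a bivariate normal, Var(S | R=x) = σ_S²(1 − ρ²).
Var(S | R=-6.90) = (0.58)²·(1 − (-0.54)²) = 0.3364·0.7084 = 0.2383.

0.2383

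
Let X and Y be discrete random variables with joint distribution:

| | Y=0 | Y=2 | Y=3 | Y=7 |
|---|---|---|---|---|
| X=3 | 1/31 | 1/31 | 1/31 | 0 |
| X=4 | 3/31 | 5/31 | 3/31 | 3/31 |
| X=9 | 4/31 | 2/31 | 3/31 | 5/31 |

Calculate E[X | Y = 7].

P(Y = 7) = 8/31.
Summing X·P(X=x,Y=y) over the conditioning event gives 57/31.
E[X | Y = 7] = (57/31) / (8/31) = 57/8.

57/8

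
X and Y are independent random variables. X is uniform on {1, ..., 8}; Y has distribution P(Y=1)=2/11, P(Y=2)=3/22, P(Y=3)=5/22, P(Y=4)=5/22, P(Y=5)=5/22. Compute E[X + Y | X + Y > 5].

P(X + Y > 5) = 17/22.
Summing (X+Y)·P(x,y) over outcomes with X + Y > 5 gives 595/88.
E[X + Y | X + Y > 5] = (595/88) / (17/22) = 35/4.

35/4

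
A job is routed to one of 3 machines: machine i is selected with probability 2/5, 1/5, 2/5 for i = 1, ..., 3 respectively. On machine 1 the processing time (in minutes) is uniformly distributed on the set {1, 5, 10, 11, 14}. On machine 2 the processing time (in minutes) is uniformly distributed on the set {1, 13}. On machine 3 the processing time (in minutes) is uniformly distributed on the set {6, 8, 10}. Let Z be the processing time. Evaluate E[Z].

E[Z | machine 1] = (1+5+10+11+14)/5 = 41/5.
E[Z | machine 2] = (1+13)/2 = 7.
E[Z | machine 3] = (6+8+10)/3 = 8.
E[Z] = (2/5)·(41/5) + (1/5)·(7) + (2/5)·(8) = 197/25.

197/25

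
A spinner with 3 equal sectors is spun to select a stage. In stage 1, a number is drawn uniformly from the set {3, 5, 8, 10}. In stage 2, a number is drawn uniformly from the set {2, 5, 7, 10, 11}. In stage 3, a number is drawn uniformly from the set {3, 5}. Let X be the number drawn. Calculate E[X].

35/6

E[X | stage 1] = (3+5+8+10)/4 = 13/2.
E[X | stage 2] = (2+5+7+10+11)/5 = 7.
E[X | stage 3] = (3+5)/2 = 4.
By the law of total expectation,
E[X] = (1/3)·(13/2) + (1/3)·(7) + (1/3)·(4) = 35/6.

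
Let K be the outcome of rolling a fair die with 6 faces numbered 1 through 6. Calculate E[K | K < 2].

Given K < 2, K is equally likely to be any of {1}.
E[K | K < 2] = (1) / 1 = 1.

1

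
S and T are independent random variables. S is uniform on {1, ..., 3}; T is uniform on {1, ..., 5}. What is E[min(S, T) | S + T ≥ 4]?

P(S + T ≥ 4) = 4/5.
Summing min(S,T)·P(x,y) over outcomes with S + T ≥ 4 gives 23/15.
E[min(S, T) | S + T ≥ 4] = (23/15) / (4/5) = 23/12.

23/12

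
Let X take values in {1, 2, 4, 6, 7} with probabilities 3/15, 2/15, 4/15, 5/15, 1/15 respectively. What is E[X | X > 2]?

53/10

P(X > 2) = 2/3.
Σ over the event: 4·4/15 + 6·1/3 + 7·1/15 = 53/15.
E[X | X > 2] = (53/15) / (2/3) = 53/10.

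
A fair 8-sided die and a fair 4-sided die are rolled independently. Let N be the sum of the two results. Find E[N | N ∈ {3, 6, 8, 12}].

74/11

P(N ∈ {3, 6, 8, 12}) = 11/32.
Σ over the event: 3·1/16 + 6·1/8 + 8·1/8 + 12·1/32 = 37/16.
E[N | N ∈ {3, 6, 8, 12}] = (37/16) / (11/32) = 74/11.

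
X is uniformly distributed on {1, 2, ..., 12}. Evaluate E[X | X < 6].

3

Given X < 6, X is equally likely to be any of {1, 2, 3, 4, 5}.
E[X | X < 6] = (1 + 2 + 3 + 4 + 5) / 5 = 3.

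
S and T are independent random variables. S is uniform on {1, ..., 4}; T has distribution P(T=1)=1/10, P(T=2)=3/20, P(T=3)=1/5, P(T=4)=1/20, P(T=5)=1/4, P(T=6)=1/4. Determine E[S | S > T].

P(S > T) = 1/5.
Summing S·P(x,y) over outcomes with S > T gives 11/16.
E[S | S > T] = (11/16) / (1/5) = 55/16.

55/16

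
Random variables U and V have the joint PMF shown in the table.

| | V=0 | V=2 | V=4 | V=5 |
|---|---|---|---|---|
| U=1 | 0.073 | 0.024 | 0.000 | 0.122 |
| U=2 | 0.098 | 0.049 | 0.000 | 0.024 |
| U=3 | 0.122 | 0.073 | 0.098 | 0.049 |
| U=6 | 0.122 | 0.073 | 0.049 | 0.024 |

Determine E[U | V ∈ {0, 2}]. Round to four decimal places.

P(V ∈ {0, 2}) = 0.634.
Σ U·P over the event = 1·(0.073) + 1·(0.024) + 2·(0.098) + 2·(0.049) + 3·(0.122) + 3·(0.073) + 6·(0.122) + 6·(0.073) = 2.146.
E[U | V ∈ {0, 2}] = (2.146) / (0.634) = 3.3849.

3.3849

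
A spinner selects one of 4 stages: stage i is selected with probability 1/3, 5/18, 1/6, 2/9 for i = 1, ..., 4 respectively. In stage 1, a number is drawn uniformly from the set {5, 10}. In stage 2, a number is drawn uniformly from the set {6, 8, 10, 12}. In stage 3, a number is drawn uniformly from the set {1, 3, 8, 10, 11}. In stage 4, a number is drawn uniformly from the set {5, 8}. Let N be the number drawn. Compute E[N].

E[N | stage 1] = (5+10)/2 = 15/2.
E[N | stage 2] = (6+8+10+12)/4 = 9.
E[N | stage 3] = (1+3+8+10+11)/5 = 33/5.
E[N | stage 4] = (5+8)/2 = 13/2.
E[N] = (1/3)·(15/2) + (5/18)·(9) + (1/6)·(33/5) + (2/9)·(13/2) = 679/90.

679/90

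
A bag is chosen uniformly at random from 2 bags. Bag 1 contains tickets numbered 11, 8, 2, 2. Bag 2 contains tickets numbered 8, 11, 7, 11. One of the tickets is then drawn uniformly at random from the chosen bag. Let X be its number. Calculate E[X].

E[X | bag 1] = (11+8+2+2)/4 = 23/4.
E[X | bag 2] = (8+11+7+11)/4 = 37/4.
By the law of total expectation,
E[X] = (1/2)·(23/4) + (1/2)·(37/4) = 15/2.

15/2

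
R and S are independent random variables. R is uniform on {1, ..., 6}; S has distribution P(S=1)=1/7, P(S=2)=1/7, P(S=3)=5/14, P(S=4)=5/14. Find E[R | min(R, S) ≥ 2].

P(min(R, S) ≥ 2) = 5/7.
Summing R·P(x,y) over outcomes with min(R, S) ≥ 2 gives 20/7.
E[R | min(R, S) ≥ 2] = (20/7) / (5/7) = 4.

4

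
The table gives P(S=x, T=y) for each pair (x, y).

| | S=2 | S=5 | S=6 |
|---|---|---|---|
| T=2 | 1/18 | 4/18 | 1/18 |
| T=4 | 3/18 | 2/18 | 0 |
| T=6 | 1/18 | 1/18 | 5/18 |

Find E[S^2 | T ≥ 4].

P(T ≥ 4) = 2/3.
Σ S^2·P over the event = 4·(3/18) + 4·(1/18) + 25·(2/18) + 25·(1/18) + 36·(5/18) = 271/18.
E[S^2 | T ≥ 4] = (271/18) / (2/3) = 271/12.

271/12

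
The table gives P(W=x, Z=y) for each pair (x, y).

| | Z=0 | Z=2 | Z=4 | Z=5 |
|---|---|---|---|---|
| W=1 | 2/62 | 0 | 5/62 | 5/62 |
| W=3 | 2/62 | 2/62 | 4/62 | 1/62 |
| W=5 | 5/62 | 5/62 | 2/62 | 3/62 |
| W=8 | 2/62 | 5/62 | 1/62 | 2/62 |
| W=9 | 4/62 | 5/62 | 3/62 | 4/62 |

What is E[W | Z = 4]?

P(Z = 4) = 15/62.
Σ W·P over the event = 1·(5/62) + 3·(4/62) + 5·(2/62) + 8·(1/62) + 9·(3/62) = 1.
E[W | Z = 4] = (1) / (15/62) = 62/15.

62/15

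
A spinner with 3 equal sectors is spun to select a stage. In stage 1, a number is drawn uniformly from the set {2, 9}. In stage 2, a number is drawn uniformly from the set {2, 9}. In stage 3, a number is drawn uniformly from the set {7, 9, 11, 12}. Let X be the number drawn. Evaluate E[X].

E[X | stage 1] = (2+9)/2 = 11/2.
E[X | stage 2] = (2+9)/2 = 11/2.
E[X | stage 3] = (7+9+11+12)/4 = 39/4.
E[X] = (1/3)·(11/2) + (1/3)·(11/2) + (1/3)·(39/4) = 83/12.

83/12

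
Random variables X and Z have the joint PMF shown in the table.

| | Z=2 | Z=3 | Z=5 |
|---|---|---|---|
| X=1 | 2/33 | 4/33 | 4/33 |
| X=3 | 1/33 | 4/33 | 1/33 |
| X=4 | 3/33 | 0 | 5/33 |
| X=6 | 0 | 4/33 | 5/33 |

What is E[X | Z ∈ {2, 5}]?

P(Z ∈ {2, 5}) = 7/11.
Σ X·P over the event = 1·(2/33) + 1·(4/33) + 3·(1/33) + 3·(1/33) + 4·(3/33) + 4·(5/33) + 6·(5/33) = 74/33.
E[X | Z ∈ {2, 5}] = (74/33) / (7/11) = 74/21.

74/21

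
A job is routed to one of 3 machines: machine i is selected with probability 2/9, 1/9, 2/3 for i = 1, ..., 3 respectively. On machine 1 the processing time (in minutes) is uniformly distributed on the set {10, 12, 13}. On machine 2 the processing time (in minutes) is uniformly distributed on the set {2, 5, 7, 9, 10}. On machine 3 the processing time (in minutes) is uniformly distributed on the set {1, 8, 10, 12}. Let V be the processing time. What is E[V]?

2293/270

E[V | machine 1] = (10+12+13)/3 = 35/3.
E[V | machine 2] = (2+5+7+9+10)/5 = 33/5.
E[V | machine 3] = (1+8+10+12)/4 = 31/4.
By the law of total expectation,
E[V] = (2/9)·(35/3) + (1/9)·(33/5) + (2/3)·(31/4) = 2293/270.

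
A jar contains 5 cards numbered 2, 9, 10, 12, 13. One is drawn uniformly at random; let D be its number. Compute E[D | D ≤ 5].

P(D ≤ 5) = 1/5.
Σ over the event: 2·1/5 = 2/5.
E[D | D ≤ 5] = (2/5) / (1/5) = 2.

2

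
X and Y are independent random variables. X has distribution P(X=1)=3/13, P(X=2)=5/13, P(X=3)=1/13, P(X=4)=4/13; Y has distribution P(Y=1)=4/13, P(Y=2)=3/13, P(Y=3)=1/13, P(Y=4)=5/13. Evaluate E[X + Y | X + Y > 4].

323/53

P(X + Y > 4) = 106/169.
Summing (X+Y)·P(x,y) over outcomes with X + Y > 4 gives 646/169.
E[X + Y | X + Y > 4] = (646/169) / (106/169) = 323/53.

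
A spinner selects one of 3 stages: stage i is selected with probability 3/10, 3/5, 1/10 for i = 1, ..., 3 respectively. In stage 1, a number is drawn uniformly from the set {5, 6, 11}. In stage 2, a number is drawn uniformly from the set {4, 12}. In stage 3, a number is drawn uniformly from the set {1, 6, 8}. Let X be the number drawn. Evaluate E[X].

E[X | stage 1] = (5+6+11)/3 = 22/3.
E[X | stage 2] = (4+12)/2 = 8.
E[X | stage 3] = (1+6+8)/3 = 5.
By the law of total expectation,
E[X] = (3/10)·(22/3) + (3/5)·(8) + (1/10)·(5) = 15/2.

15/2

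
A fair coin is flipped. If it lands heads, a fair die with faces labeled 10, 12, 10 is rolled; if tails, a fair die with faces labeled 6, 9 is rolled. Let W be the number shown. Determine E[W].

E[W | heads] = (10+12+10)/3 = 32/3.
E[W | tails] = (6+9)/2 = 15/2.
E[W] = (1/2)·(32/3) + (1/2)·(15/2) = 109/12.

109/12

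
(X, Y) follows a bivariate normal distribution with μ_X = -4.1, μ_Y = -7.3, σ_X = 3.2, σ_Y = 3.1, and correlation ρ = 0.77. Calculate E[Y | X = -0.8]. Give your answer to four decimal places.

-4.8384

The regression of Y on X has slope ρ·σ_Y/σ_X and passes through (μ_X, μ_Y).
E[Y | X=-0.8] = -7.3 + (0.77)·(3.1/3.2)·(-0.8 − (-4.1)) = -7.3 + (0.74594)·(3.3) = -4.8384.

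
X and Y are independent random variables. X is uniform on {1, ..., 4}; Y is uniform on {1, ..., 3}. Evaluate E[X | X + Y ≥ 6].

Outcomes with X + Y ≥ 6: (3,3), (4,2), (4,3), each with probability 1/12.
E[X | X + Y ≥ 6] = (3 + 4 + 4) / 3 = 11/3.

11/3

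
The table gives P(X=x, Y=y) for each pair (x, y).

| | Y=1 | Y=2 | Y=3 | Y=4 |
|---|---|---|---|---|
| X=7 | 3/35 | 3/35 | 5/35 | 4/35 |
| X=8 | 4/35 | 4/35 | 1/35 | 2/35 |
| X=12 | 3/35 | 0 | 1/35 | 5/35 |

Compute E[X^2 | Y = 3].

P(Y = 3) = 1/5.
Σ X^2·P over the event = 49·(5/35) + 64·(1/35) + 144·(1/35) = 453/35.
E[X^2 | Y = 3] = (453/35) / (1/5) = 453/7.

453/7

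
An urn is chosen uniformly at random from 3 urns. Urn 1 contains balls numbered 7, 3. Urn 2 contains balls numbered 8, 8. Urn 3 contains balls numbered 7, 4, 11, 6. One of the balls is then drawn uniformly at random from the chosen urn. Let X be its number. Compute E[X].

E[X | urn 1] = (7+3)/2 = 5.
E[X | urn 2] = (8+8)/2 = 8.
E[X | urn 3] = (7+4+11+6)/4 = 7.
E[X] = (1/3)·(5) + (1/3)·(8) + (1/3)·(7) = 20/3.

20/3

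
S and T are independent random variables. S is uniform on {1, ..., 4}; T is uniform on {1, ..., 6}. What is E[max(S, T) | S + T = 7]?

19/4

P(S + T = 7) = 1/6.
Summing max(S,T)·P(x,y) over outcomes with S + T = 7 gives 19/24.
E[max(S, T) | S + T = 7] = (19/24) / (1/6) = 19/4.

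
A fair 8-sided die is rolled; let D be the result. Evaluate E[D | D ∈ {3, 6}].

P(D ∈ {3, 6}) = 1/4.
Σ over the event: 3·1/8 + 6·1/8 = 9/8.
E[D | D ∈ {3, 6}] = (9/8) / (1/4) = 9/2.

9/2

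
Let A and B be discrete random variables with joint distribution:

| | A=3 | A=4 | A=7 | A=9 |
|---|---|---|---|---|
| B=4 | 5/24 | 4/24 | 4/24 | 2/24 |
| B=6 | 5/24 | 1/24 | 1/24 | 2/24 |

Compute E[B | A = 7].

22/5

P(A = 7) = 5/24.
Summing B·P(A=x,B=y) over the conditioning event gives 11/12.
E[B | A = 7] = (11/12) / (5/24) = 22/5.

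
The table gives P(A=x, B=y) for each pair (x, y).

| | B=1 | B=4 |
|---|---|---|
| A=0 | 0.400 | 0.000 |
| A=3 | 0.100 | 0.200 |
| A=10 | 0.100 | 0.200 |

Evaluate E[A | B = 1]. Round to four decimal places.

2.1667

P(B = 1) = 0.600.
Σ A·P over the event = 0·(0.400) + 3·(0.100) + 10·(0.100) = 1.300.
E[A | B = 1] = (1.300) / (0.600) = 2.1667.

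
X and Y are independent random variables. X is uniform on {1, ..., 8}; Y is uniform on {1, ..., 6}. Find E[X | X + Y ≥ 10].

20/3

P(X + Y ≥ 10) = 5/16.
Summing X·P(x,y) over outcomes with X + Y ≥ 10 gives 25/12.
E[X | X + Y ≥ 10] = (25/12) / (5/16) = 20/3.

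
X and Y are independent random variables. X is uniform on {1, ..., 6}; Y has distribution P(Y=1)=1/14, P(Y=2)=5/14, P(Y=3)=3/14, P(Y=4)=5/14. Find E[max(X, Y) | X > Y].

P(X > Y) = 11/21.
Summing max(X,Y)·P(x,y) over outcomes with X > Y gives 5/2.
E[max(X, Y) | X > Y] = (5/2) / (11/21) = 105/22.

105/22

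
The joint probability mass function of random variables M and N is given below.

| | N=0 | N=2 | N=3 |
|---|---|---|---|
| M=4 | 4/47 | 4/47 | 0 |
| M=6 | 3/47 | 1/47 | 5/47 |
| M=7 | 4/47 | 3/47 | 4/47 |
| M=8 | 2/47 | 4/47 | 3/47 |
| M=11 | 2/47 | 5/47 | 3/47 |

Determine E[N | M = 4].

1

P(M = 4) = 8/47.
Σ N·P over the event = 0·(4/47) + 2·(4/47) = 8/47.
E[N | M = 4] = (8/47) / (8/47) = 1.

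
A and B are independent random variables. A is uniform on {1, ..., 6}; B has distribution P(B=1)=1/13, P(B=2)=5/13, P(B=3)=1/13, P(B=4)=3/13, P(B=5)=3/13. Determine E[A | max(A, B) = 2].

P(max(A, B) = 2) = 11/78.
Summing A·P(x,y) over outcomes with max(A, B) = 2 gives 17/78.
E[A | max(A, B) = 2] = (17/78) / (11/78) = 17/11.

17/11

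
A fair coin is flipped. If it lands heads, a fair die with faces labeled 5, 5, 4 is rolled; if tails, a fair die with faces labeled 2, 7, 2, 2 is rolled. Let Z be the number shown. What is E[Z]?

E[Z | heads] = (5+5+4)/3 = 14/3.
E[Z | tails] = (2+7+2+2)/4 = 13/4.
By the law of total expectation,
E[Z] = (1/2)·(14/3) + (1/2)·(13/4) = 95/24.

95/24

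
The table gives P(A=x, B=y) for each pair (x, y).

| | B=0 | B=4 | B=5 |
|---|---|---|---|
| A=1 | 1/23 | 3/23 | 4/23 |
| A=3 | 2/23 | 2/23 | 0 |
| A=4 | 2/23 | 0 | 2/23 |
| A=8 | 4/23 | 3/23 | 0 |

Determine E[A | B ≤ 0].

P(B ≤ 0) = 9/23.
Summing A·P(A=x,B=y) over the conditioning event gives 47/23.
E[A | B ≤ 0] = (47/23) / (9/23) = 47/9.

47/9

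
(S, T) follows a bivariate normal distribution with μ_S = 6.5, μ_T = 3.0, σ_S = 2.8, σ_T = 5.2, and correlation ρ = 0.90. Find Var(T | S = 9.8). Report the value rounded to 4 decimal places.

5.1376

For a bivariate normal, Var(T | S=x) = σ_T²(1 − ρ²).
Var(T | S=9.8) = (5.2)²·(1 − (0.90)²) = 27.04·0.19 = 5.1376.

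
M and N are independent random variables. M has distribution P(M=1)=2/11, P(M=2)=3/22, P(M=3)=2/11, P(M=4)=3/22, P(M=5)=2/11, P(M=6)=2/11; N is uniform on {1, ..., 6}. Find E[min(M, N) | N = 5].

37/11

P(N = 5) = 1/6.
Summing min(M,N)·P(x,y) over outcomes with N = 5 gives 37/66.
E[min(M, N) | N = 5] = (37/66) / (1/6) = 37/11.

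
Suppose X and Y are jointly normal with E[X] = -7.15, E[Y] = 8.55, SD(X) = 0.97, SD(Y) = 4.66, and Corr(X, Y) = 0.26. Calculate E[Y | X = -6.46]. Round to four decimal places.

9.4119

E[Y | X=x] = μ_Y + ρ(σ_Y/σ_X)(x − μ_X) for jointly normal variables.
E[Y | X=-6.46] = 8.55 + (0.26)·(4.66/0.97)·(-6.46 − (-7.15)) = 8.55 + (1.2491)·(0.69) = 9.4119.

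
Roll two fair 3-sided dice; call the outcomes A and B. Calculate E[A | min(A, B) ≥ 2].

5/2

P(min(A, B) ≥ 2) = 4/9.
Summing A·P(x,y) over outcomes with min(A, B) ≥ 2 gives 10/9.
E[A | min(A, B) ≥ 2] = (10/9) / (4/9) = 5/2.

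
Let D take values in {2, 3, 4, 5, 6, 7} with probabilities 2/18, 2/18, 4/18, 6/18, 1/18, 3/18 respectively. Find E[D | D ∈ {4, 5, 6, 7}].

P(D ∈ {4, 5, 6, 7}) = 7/9.
Σ over the event: 4·2/9 + 5·1/3 + 6·1/18 + 7·1/6 = 73/18.
E[D | D ∈ {4, 5, 6, 7}] = (73/18) / (7/9) = 73/14.

73/14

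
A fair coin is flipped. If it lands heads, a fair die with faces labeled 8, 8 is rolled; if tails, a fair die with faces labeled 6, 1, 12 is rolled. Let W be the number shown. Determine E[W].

43/6

E[W | heads] = (8+8)/2 = 8.
E[W | tails] = (6+1+12)/3 = 19/3.
By the law of total expectation,
E[W] = (1/2)·(8) + (1/2)·(19/3) = 43/6.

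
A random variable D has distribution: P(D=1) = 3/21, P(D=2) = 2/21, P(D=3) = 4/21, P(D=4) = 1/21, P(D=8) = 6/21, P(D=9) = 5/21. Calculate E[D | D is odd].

P(D is odd) = 4/7.
Σ over the event: 1·1/7 + 3·4/21 + 9·5/21 = 20/7.
E[D | D is odd] = (20/7) / (4/7) = 5.

5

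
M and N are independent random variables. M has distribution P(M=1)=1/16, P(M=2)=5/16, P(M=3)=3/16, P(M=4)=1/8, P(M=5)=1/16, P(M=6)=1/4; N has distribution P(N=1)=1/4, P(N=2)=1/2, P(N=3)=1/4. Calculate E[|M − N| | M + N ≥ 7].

P(M + N ≥ 7) = 21/64.
Summing |M−N|·P(x,y) over outcomes with M + N ≥ 7 gives 37/32.
E[|M − N| | M + N ≥ 7] = (37/32) / (21/64) = 74/21.

74/21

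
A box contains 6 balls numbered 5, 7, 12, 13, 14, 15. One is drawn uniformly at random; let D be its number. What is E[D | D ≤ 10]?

P(D ≤ 10) = 1/3.
Σ over the event: 5·1/6 + 7·1/6 = 2.
E[D | D ≤ 10] = (2) / (1/3) = 6.

6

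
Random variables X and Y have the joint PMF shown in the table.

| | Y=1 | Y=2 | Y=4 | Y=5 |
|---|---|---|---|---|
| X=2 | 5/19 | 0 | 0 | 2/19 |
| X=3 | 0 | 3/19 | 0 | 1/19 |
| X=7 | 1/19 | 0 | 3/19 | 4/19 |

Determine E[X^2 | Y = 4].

49

P(Y = 4) = 3/19.
Σ X^2·P over the event = 49·(3/19) = 147/19.
E[X^2 | Y = 4] = (147/19) / (3/19) = 49.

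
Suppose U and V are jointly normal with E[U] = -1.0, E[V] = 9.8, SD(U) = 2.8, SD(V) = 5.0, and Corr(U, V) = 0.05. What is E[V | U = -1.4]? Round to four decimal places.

9.7643

For a bivariate normal, E[V | U=x] = μ_V + ρ·(σ_V/σ_U)·(x − μ_U).
E[V | U=-1.4] = 9.8 + (0.05)·(5.0/2.8)·(-1.4 − (-1.0)) = 9.8 + (0.089286)·(-0.4) = 9.7643.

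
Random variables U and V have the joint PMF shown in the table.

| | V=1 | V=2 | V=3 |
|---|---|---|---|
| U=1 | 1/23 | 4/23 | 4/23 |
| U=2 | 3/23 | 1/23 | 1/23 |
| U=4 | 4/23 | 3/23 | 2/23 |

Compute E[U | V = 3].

P(V = 3) = 7/23.
Σ U·P over the event = 1·(4/23) + 2·(1/23) + 4·(2/23) = 14/23.
E[U | V = 3] = (14/23) / (7/23) = 2.

2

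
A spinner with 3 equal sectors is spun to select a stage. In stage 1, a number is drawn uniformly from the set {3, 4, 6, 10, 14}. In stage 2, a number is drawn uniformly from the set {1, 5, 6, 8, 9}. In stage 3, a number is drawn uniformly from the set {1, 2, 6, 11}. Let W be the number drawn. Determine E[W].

91/15

E[W | stage 1] = (3+4+6+10+14)/5 = 37/5.
E[W | stage 2] = (1+5+6+8+9)/5 = 29/5.
E[W | stage 3] = (1+2+6+11)/4 = 5.
By the law of total expectation,
E[W] = (1/3)·(37/5) + (1/3)·(29/5) + (1/3)·(5) = 91/15.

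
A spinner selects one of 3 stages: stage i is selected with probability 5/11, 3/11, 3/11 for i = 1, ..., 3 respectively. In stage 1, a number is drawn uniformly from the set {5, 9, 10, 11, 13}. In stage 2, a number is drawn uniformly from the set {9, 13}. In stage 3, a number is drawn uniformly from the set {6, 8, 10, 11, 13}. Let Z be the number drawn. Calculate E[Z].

E[Z | stage 1] = (5+9+10+11+13)/5 = 48/5.
E[Z | stage 2] = (9+13)/2 = 11.
E[Z | stage 3] = (6+8+10+11+13)/5 = 48/5.
By the law of total expectation,
E[Z] = (5/11)·(48/5) + (3/11)·(11) + (3/11)·(48/5) = 549/55.

549/55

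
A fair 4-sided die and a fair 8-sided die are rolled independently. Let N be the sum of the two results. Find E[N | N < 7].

P(N < 7) = 7/16.
Σ over the event: 2·1/32 + 3·1/16 + 4·3/32 + 5·1/8 + 6·1/8 = 2.
E[N | N < 7] = (2) / (7/16) = 32/7.

32/7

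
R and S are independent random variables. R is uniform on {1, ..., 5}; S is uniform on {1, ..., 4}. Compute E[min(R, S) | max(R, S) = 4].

16/7

Outcomes with max(R, S) = 4: (1,4), (2,4), (3,4), (4,1), (4,2), (4,3), (4,4), each with probability 1/20.
E[min(R, S) | max(R, S) = 4] = (1 + 2 + 3 + 1 + 2 + 3 + 4) / 7 = 16/7.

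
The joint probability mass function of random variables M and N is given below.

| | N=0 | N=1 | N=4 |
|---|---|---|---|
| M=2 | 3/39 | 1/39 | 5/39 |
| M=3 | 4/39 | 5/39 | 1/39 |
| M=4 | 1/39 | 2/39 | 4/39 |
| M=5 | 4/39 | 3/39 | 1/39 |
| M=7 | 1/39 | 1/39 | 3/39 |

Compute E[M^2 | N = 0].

P(N = 0) = 1/3.
Σ M^2·P over the event = 4·(3/39) + 9·(4/39) + 16·(1/39) + 25·(4/39) + 49·(1/39) = 71/13.
E[M^2 | N = 0] = (71/13) / (1/3) = 213/13.

213/13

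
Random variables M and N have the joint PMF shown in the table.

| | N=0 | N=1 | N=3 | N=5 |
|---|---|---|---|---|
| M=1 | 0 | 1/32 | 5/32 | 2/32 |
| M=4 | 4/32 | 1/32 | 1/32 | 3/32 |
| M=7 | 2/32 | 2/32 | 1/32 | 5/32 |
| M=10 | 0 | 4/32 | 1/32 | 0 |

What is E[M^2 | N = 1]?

P(N = 1) = 1/4.
Summing M^2·P(M=x,N=y) over the conditioning event gives 515/32.
E[M^2 | N = 1] = (515/32) / (1/4) = 515/8.

515/8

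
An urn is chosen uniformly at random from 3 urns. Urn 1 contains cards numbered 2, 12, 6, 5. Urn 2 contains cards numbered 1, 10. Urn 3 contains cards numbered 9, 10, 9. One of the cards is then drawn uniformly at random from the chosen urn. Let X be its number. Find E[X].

E[X | urn 1] = (2+12+6+5)/4 = 25/4.
E[X | urn 2] = (1+10)/2 = 11/2.
E[X | urn 3] = (9+10+9)/3 = 28/3.
E[X] = (1/3)·(25/4) + (1/3)·(11/2) + (1/3)·(28/3) = 253/36.

253/36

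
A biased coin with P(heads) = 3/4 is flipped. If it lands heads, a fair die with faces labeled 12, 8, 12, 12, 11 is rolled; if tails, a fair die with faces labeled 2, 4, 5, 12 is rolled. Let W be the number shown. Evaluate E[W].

155/16

E[W | heads] = (12+8+12+12+11)/5 = 11.
E[W | tails] = (2+4+5+12)/4 = 23/4.
E[W] = (3/4)·(11) + (1/4)·(23/4) = 155/16.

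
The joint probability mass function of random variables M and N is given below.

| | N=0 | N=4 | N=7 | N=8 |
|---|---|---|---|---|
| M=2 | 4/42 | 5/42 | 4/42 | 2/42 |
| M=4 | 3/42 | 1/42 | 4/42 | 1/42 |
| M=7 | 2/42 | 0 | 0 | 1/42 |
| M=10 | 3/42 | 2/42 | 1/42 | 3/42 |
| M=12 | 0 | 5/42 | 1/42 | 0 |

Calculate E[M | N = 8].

P(N = 8) = 1/6.
Σ M·P over the event = 2·(2/42) + 4·(1/42) + 7·(1/42) + 10·(3/42) = 15/14.
E[M | N = 8] = (15/14) / (1/6) = 45/7.

45/7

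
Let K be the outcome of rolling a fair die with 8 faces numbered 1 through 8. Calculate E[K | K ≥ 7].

Given K ≥ 7, K is equally likely to be any of {7, 8}.
E[K | K ≥ 7] = (7 + 8) / 2 = 15/2.

15/2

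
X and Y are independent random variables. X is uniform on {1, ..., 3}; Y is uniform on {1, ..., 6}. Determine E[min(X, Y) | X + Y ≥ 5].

P(X + Y ≥ 5) = 2/3.
Summing min(X,Y)·P(x,y) over outcomes with X + Y ≥ 5 gives 25/18.
E[min(X, Y) | X + Y ≥ 5] = (25/18) / (2/3) = 25/12.

25/12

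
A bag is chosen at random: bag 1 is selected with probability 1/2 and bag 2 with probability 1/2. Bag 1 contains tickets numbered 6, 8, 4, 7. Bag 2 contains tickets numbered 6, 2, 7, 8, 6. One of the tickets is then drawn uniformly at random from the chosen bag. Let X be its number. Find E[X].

E[X | bag 1] = (6+8+4+7)/4 = 25/4.
E[X | bag 2] = (6+2+7+8+6)/5 = 29/5.
E[X] = (1/2)·(25/4) + (1/2)·(29/5) = 241/40.

241/40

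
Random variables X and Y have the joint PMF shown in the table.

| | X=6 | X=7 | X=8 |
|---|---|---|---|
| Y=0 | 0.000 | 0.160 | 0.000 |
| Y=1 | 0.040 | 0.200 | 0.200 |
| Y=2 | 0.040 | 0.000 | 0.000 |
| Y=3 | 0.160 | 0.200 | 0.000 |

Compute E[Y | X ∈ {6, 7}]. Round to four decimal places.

1.7500

P(X ∈ {6, 7}) = 0.800.
Σ Y·P over the event = 1·(0.040) + 2·(0.040) + 3·(0.160) + 0·(0.160) + 1·(0.200) + 3·(0.200) = 1.400.
E[Y | X ∈ {6, 7}] = (1.400) / (0.800) = 1.7500.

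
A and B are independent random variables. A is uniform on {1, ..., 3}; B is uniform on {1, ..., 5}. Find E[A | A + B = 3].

3/2

Outcomes with A + B = 3: (1,2), (2,1), each with probability 1/15.
E[A | A + B = 3] = (1 + 2) / 2 = 3/2.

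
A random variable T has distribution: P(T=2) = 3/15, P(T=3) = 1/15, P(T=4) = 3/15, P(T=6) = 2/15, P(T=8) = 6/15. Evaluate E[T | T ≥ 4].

72/11

P(T ≥ 4) = 11/15.
Σ over the event: 4·1/5 + 6·2/15 + 8·2/5 = 24/5.
E[T | T ≥ 4] = (24/5) / (11/15) = 72/11.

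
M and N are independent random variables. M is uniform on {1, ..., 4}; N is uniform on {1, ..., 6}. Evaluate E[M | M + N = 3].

3/2

Outcomes with M + N = 3: (1,2), (2,1), each with probability 1/24.
E[M | M + N = 3] = (1 + 2) / 2 = 3/2.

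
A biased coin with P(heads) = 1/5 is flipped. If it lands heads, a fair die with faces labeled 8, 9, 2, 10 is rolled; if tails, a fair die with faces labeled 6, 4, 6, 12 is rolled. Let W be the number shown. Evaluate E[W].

E[W | heads] = (8+9+2+10)/4 = 29/4.
E[W | tails] = (6+4+6+12)/4 = 7.
E[W] = (1/5)·(29/4) + (4/5)·(7) = 141/20.

141/20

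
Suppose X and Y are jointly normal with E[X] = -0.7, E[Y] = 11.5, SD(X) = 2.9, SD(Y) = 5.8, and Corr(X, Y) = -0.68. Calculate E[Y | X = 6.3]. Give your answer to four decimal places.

1.9800

E[Y | X=x] = μ_Y + ρ(σ_Y/σ_X)(x − μ_X) for jointly normal variables.
E[Y | X=6.3] = 11.5 + (-0.68)·(5.8/2.9)·(6.3 − (-0.7)) = 11.5 + (-1.36)·(7) = 1.9800.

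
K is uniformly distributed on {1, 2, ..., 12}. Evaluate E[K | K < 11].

11/2

Given K < 11, K is equally likely to be any of {1, 2, 3, 4, 5, 6, 7, 8, 9, 10}.
E[K | K < 11] = (1 + 2 + 3 + 4 + 5 + 6 + 7 + 8 + 9 + 10) / 10 = 11/2.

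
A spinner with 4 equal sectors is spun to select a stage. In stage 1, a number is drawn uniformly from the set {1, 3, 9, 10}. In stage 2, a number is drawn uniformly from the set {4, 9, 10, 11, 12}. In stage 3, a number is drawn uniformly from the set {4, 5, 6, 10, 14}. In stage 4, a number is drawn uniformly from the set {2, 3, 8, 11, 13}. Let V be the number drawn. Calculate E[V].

E[V | stage 1] = (1+3+9+10)/4 = 23/4.
E[V | stage 2] = (4+9+10+11+12)/5 = 46/5.
E[V | stage 3] = (4+5+6+10+14)/5 = 39/5.
E[V | stage 4] = (2+3+8+11+13)/5 = 37/5.
By the law of total expectation,
E[V] = (1/4)·(23/4) + (1/4)·(46/5) + (1/4)·(39/5) + (1/4)·(37/5) = 603/80.

603/80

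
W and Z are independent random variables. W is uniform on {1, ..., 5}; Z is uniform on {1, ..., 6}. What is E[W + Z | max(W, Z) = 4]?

Outcomes with max(W, Z) = 4: (1,4), (2,4), (3,4), (4,1), (4,2), (4,3), (4,4), each with probability 1/30.
E[W + Z | max(W, Z) = 4] = (5 + 6 + 7 + 5 + 6 + 7 + 8) / 7 = 44/7.

44/7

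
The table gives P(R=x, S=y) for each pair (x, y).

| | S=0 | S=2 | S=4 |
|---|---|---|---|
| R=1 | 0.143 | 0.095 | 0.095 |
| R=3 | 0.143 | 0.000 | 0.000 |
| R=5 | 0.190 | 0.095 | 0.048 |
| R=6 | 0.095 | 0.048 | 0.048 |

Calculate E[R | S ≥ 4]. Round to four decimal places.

3.2618

P(S ≥ 4) = 0.191.
Σ R·P over the event = 1·(0.095) + 5·(0.048) + 6·(0.048) = 0.623.
E[R | S ≥ 4] = (0.623) / (0.191) = 3.2618.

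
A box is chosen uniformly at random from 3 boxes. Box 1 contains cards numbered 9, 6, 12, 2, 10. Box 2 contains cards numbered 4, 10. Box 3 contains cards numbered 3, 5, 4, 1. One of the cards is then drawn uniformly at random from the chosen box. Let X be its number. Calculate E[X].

361/60

E[X | box 1] = (9+6+12+2+10)/5 = 39/5.
E[X | box 2] = (4+10)/2 = 7.
E[X | box 3] = (3+5+4+1)/4 = 13/4.
E[X] = (1/3)·(39/5) + (1/3)·(7) + (1/3)·(13/4) = 361/60.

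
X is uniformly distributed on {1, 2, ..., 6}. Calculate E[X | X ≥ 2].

Given X ≥ 2, X is equally likely to be any of {2, 3, 4, 5, 6}.
E[X | X ≥ 2] = (2 + 3 + 4 + 5 + 6) / 5 = 4.

4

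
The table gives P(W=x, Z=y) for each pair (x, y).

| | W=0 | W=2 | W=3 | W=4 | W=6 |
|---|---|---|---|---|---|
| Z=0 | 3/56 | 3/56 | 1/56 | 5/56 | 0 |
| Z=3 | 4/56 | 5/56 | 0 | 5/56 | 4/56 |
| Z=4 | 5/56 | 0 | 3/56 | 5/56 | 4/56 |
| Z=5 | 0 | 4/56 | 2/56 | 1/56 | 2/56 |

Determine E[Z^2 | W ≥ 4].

150/13

P(W ≥ 4) = 13/28.
Σ Z^2·P over the event = 0·(5/56) + 9·(5/56) + 16·(5/56) + 25·(1/56) + 9·(4/56) + 16·(4/56) + 25·(2/56) = 75/14.
E[Z^2 | W ≥ 4] = (75/14) / (13/28) = 150/13.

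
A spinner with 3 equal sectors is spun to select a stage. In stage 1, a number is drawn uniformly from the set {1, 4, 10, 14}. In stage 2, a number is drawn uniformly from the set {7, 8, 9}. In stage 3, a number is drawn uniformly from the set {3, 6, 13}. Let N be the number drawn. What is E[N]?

E[N | stage 1] = (1+4+10+14)/4 = 29/4.
E[N | stage 2] = (7+8+9)/3 = 8.
E[N | stage 3] = (3+6+13)/3 = 22/3.
E[N] = (1/3)·(29/4) + (1/3)·(8) + (1/3)·(22/3) = 271/36.

271/36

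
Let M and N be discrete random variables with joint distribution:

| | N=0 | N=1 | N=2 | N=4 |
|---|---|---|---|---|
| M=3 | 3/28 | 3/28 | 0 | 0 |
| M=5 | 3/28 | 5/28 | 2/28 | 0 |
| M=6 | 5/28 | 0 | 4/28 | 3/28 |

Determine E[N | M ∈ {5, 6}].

29/22

P(M ∈ {5, 6}) = 11/14.
Σ N·P over the event = 0·(3/28) + 1·(5/28) + 2·(2/28) + 0·(5/28) + 2·(4/28) + 4·(3/28) = 29/28.
E[N | M ∈ {5, 6}] = (29/28) / (11/14) = 29/22.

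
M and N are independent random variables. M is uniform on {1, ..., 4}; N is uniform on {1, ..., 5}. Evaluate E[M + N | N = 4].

Outcomes with N = 4: (1,4), (2,4), (3,4), (4,4), each with probability 1/20.
E[M + N | N = 4] = (5 + 6 + 7 + 8) / 4 = 13/2.

13/2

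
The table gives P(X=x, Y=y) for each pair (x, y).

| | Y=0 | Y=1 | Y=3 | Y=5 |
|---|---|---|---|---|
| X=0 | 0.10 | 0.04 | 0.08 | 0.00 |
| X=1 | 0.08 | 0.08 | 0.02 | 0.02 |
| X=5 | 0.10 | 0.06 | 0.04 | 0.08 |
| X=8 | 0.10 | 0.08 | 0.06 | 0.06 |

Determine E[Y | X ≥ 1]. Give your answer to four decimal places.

P(X ≥ 1) = 0.78.
Summing Y·P(X=x,Y=y) over the conditioning event gives 1.38.
E[Y | X ≥ 1] = (1.38) / (0.78) = 1.7692.

1.7692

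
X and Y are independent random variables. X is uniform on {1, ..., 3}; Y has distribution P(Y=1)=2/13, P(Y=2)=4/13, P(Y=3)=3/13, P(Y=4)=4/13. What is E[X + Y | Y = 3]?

P(Y = 3) = 3/13.
Summing (X+Y)·P(x,y) over outcomes with Y = 3 gives 15/13.
E[X + Y | Y = 3] = (15/13) / (3/13) = 5.

5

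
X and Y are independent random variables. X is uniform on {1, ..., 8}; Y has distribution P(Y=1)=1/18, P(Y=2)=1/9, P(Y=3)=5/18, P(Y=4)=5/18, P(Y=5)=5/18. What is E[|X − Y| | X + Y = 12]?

P(X + Y = 12) = 5/72.
Summing |X−Y|·P(x,y) over outcomes with X + Y = 12 gives 5/24.
E[|X − Y| | X + Y = 12] = (5/24) / (5/72) = 3.

3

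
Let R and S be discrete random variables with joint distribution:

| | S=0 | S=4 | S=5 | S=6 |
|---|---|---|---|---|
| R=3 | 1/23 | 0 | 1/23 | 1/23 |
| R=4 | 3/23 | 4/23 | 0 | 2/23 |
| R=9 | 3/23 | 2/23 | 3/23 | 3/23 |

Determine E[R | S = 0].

P(S = 0) = 7/23.
Σ R·P over the event = 3·(1/23) + 4·(3/23) + 9·(3/23) = 42/23.
E[R | S = 0] = (42/23) / (7/23) = 6.

6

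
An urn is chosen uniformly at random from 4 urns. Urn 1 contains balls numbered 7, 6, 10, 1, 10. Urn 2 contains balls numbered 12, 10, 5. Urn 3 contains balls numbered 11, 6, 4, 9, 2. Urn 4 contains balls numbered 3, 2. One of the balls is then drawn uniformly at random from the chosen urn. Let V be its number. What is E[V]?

E[V | urn 1] = (7+6+10+1+10)/5 = 34/5.
E[V | urn 2] = (12+10+5)/3 = 9.
E[V | urn 3] = (11+6+4+9+2)/5 = 32/5.
E[V | urn 4] = (3+2)/2 = 5/2.
By the law of total expectation,
E[V] = (1/4)·(34/5) + (1/4)·(9) + (1/4)·(32/5) + (1/4)·(5/2) = 247/40.

247/40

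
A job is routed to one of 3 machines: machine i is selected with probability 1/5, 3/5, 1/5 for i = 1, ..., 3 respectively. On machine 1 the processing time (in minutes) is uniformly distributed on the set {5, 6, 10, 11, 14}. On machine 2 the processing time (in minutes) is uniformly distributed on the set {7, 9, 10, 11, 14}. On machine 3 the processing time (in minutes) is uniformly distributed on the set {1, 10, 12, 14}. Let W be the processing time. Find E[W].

981/100

E[W | machine 1] = (5+6+10+11+14)/5 = 46/5.
E[W | machine 2] = (7+9+10+11+14)/5 = 51/5.
E[W | machine 3] = (1+10+12+14)/4 = 37/4.
E[W] = (1/5)·(46/5) + (3/5)·(51/5) + (1/5)·(37/4) = 981/100.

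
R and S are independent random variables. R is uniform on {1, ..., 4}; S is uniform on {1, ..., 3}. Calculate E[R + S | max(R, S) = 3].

24/5

P(max(R, S) = 3) = 5/12.
Summing (R+S)·P(x,y) over outcomes with max(R, S) = 3 gives 2.
E[R + S | max(R, S) = 3] = (2) / (5/12) = 24/5.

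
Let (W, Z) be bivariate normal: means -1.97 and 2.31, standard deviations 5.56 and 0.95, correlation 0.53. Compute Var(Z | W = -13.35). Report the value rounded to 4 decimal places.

0.6490

For a bivariate normal, Var(Z | W=x) = σ_Z²(1 − ρ²).
Var(Z | W=-13.35) = (0.95)²·(1 − (0.53)²) = 0.9025·0.7191 = 0.6490.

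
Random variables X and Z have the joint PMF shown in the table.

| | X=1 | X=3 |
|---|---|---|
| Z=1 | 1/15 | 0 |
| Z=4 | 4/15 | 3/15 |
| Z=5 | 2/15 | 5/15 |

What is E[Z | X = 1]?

P(X = 1) = 7/15.
Summing Z·P(X=x,Z=y) over the conditioning event gives 9/5.
E[Z | X = 1] = (9/5) / (7/15) = 27/7.

27/7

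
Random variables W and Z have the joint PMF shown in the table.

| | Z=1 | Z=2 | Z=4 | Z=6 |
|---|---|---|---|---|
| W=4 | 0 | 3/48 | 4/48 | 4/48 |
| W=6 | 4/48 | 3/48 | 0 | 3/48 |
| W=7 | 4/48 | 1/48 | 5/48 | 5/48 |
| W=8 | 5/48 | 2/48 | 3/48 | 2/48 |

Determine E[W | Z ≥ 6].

85/14

P(Z ≥ 6) = 7/24.
Σ W·P over the event = 4·(4/48) + 6·(3/48) + 7·(5/48) + 8·(2/48) = 85/48.
E[W | Z ≥ 6] = (85/48) / (7/24) = 85/14.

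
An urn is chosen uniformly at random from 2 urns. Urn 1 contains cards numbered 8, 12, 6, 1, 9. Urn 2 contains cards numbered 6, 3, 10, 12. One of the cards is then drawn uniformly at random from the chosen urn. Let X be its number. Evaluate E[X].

E[X | urn 1] = (8+12+6+1+9)/5 = 36/5.
E[X | urn 2] = (6+3+10+12)/4 = 31/4.
By the law of total expectation,
E[X] = (1/2)·(36/5) + (1/2)·(31/4) = 299/40.

299/40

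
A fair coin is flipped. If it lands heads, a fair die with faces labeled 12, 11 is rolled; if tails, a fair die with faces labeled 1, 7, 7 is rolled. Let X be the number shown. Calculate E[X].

E[X | heads] = (12+11)/2 = 23/2.
E[X | tails] = (1+7+7)/3 = 5.
By the law of total expectation,
E[X] = (1/2)·(23/2) + (1/2)·(5) = 33/4.

33/4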